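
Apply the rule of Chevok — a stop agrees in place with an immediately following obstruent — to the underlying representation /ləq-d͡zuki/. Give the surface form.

/q/ is a voiceless uvular stop. The following trigger /d͡z/ is alveolar, so /q/ must become alveolar as well.
A voiceless alveolar stop is [t], so the surface segment is [t].

[lətd͡zuki]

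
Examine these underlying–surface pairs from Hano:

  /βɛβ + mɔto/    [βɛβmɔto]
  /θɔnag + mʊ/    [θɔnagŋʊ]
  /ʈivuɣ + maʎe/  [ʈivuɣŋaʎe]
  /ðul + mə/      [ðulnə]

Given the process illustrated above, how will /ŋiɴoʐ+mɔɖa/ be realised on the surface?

The data show progressive place assimilation: /m/ → [ŋ] after /g/; /m/ → [ŋ] after /ɣ/; /m/ → [n] after /l/. In each pair only place changes, matching the preceding consonant, while manner and voice stay constant.
No alternation appears in [βɛβmɔto]: there the adjacent consonants already agree in place (/m/ and /β/ are both bilabial), so this form is consistent with the same rule.
/m/ is a voiced bilabial nasal. The preceding trigger /ʐ/ is retroflex, so /m/ must become retroflex as well.
Changing only its place to retroflex gives [ɳ] — the voiced retroflex nasal.

[ŋiɴoʐɳɔɖa]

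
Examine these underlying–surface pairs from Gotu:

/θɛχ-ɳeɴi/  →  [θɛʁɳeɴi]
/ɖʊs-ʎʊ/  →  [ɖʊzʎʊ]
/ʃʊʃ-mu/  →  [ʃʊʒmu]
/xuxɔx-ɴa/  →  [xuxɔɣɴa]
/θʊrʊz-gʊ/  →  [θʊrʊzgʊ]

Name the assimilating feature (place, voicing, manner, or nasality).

Comparing underlying and surface forms, /χ/ → [ʁ] is the alternation; the neighbouring /ɳ/ is constant.
/χ/ is voiceless while /ɳ/ is voiced; the output [ʁ] is voiced, matching the trigger — so the feature that spreads is voicing.
The same holds elsewhere in the data: /s/ → [z] before /ʎ/ (voiceless → voiced, matching voiced); /ʃ/ → [ʒ] before /m/ (voiceless → voiced, matching voiced); /x/ → [ɣ] before /ɴ/ (voiceless → voiced, matching voiced) — only voicing changes, and always toward the following segment.
Nothing changes in [θʊrʊzgʊ]: there the adjacent consonants already agree in voicing (/z/ and /g/ are both voiced), so this form is consistent with the same rule.

voicing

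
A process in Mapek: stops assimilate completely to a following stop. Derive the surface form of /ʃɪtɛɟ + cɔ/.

[ʃɪtɛccɔ]

/ɟ/ is the segment targeted by the rule; it sits immediately before /c/, so it assimilates completely and surfaces as [c].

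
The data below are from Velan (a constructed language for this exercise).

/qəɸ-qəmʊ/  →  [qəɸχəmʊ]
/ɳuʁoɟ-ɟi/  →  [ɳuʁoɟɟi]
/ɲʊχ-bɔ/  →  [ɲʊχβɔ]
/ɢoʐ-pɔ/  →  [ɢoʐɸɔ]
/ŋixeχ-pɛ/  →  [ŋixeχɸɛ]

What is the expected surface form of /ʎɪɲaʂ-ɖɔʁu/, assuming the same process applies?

The data show progressive manner assimilation: /q/ → [χ] after /ɸ/; /b/ → [β] after /χ/; /p/ → [ɸ] after /ʐ/; /p/ → [ɸ] after /χ/. In each pair only manner changes, matching the preceding consonant, while place and voice stay constant.
No alternation appears in [ɳuʁoɟɟi]: there the adjacent consonants already agree in manner (/ɟ/ and /ɟ/ are both stops), so this form is consistent with the same rule.
The rule targets /ɖ/ (voiced retroflex stop), which sits after the trigger /ʂ/ (fricative).
The voiced retroflex fricative is [ʐ], so /ɖ/ → [ʐ].

[ʎɪɲaʂʐɔʁu]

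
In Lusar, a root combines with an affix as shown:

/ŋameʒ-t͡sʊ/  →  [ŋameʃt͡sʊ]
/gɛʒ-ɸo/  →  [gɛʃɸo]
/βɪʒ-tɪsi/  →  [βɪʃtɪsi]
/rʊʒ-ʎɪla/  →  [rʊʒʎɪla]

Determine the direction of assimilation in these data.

Underlying /ʒ/ is realised as [ʃ] next to /t͡s/; /t͡s/ itself does not change.
The change voiced → voiceless matches the voicing of the following /t͡s/, identifying this as voicing assimilation.
The same holds elsewhere in the data: /ʒ/ → [ʃ] before /ɸ/ (voiced → voiceless, matching voiceless); /ʒ/ → [ʃ] before /t/ (voiced → voiceless, matching voiceless) — only voicing changes, and always toward the following segment.
Nothing changes in [rʊʒʎɪla]: there the adjacent consonants already agree in voicing (/ʒ/ and /ʎ/ are both voiced), so this form is consistent with the same rule.
The trigger is the following segment, so the direction is regressive (anticipatory).

regressive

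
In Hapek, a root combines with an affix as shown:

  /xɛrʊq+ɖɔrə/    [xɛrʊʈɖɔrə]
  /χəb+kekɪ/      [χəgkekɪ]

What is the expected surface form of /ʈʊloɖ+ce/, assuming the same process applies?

[ʈʊloɟce]

The data show regressive place assimilation: /q/ → [ʈ] before /ɖ/; /b/ → [g] before /k/. In each pair only place changes, matching the following consonant, while manner and voice stay constant.
/ɖ/ is a voiced retroflex stop. The following trigger /c/ is palatal, so /ɖ/ must become palatal as well.
Changing only its place to palatal gives [ɟ] — the voiced palatal stop.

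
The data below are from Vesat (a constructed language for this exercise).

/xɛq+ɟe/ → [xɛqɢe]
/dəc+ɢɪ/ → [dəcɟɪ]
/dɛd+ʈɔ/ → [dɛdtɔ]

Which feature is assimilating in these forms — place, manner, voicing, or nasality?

Comparing underlying and surface forms, /ɟ/ → [ɢ] is the alternation; the neighbouring /q/ is constant.
/ɟ/ is palatal while /q/ is uvular; the output [ɢ] is uvular, matching the trigger — so the feature that spreads is place.
The same holds elsewhere in the data: /ɢ/ → [ɟ] after /c/ (uvular → palatal, matching palatal); /ʈ/ → [t] after /d/ (retroflex → alveolar, matching alveolar) — only place changes, and always toward the preceding segment.

place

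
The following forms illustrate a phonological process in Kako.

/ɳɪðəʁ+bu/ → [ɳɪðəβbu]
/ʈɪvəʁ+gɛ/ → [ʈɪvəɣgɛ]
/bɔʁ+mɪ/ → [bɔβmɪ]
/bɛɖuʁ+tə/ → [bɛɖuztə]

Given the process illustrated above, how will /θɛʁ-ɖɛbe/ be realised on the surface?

[θɛʐɖɛbe]

The data show regressive place assimilation: /ʁ/ → [β] before /b/; /ʁ/ → [ɣ] before /g/; /ʁ/ → [β] before /m/; /ʁ/ → [z] before /t/. In each pair only place changes, matching the following consonant, while manner and voice stay constant.
The rule targets /ʁ/ (voiced uvular fricative), which sits before the trigger /ɖ/ (retroflex).
Changing only its place to retroflex gives [ʐ] — the voiced retroflex fricative.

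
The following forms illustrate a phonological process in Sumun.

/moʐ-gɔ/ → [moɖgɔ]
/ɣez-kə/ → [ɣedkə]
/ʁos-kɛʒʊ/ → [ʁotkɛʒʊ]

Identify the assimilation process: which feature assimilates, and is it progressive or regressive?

regressive manner assimilation

The segment that alternates is /ʐ/, which surfaces as [ɖ] when adjacent to /g/.
/ʐ/ is a fricative while /g/ is a stop; the output [ɖ] is a stop, matching the trigger — so the feature that spreads is manner.
Place and voice are unchanged, so the assimilation is partial, not total.
Checking the remaining alternations: /z/ → [d] before /k/ (fricative → stop, matching a stop); /s/ → [t] before /k/ (fricative → stop, matching a stop) — only manner changes, and always toward the following segment.
Since the segment that changes precedes the conditioning segment, the assimilation is regressive.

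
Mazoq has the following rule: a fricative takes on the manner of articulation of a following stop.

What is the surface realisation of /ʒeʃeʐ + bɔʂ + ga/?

[ʒeʃeɖbɔʈga]

The rule targets /ʐ/ (voiced retroflex fricative), which sits before the trigger /b/ (stop).
A voiced retroflex stop is [ɖ], so the surface segment is [ɖ].
The same rule applies at the second boundary: /ʂ/ → [ʈ] next to /g/.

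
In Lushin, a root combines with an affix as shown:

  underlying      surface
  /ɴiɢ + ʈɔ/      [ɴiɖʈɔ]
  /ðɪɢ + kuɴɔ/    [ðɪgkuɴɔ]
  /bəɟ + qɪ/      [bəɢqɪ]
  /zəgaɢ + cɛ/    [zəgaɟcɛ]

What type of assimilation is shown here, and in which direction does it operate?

The segment that alternates is /ɢ/, which surfaces as [ɖ] when adjacent to /ʈ/.
The change uvular → retroflex matches the place of the following /ʈ/, identifying this as place assimilation.
Manner and voice are unchanged, so the assimilation is partial, not total.
The same holds elsewhere in the data: /ɢ/ → [g] before /k/ (uvular → velar, matching velar); /ɟ/ → [ɢ] before /q/ (palatal → uvular, matching uvular); /ɢ/ → [ɟ] before /c/ (uvular → palatal, matching palatal) — only place changes, and always toward the following segment.
Since the segment that changes precedes the conditioning segment, the assimilation is regressive.

regressive place assimilation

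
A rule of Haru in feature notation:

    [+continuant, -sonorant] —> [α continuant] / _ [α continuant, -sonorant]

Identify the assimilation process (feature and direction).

regressive manner assimilation

The rule copies [continuant] (continuancy) from the environment onto the target fricatives; since [±continuant] encodes the stop/fricative manner contrast, the assimilating dimension is manner.
The conditioning segment sits to the right of the focus bar, meaning the trigger follows the segment that changes — regressive assimilation.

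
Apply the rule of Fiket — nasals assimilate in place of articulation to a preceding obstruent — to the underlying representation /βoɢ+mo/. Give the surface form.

The rule targets /m/ (voiced bilabial nasal), which sits after the trigger /ɢ/ (uvular).
The voiced uvular nasal is [ɴ], so /m/ → [ɴ].

[βoɢɴo]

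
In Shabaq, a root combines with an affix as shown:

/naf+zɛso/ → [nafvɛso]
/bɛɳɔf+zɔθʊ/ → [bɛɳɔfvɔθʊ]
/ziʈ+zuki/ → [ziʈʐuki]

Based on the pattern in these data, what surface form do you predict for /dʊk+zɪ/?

The data show progressive place assimilation: /z/ → [v] after /f/; /z/ → [ʐ] after /ʈ/. In each pair only place changes, matching the preceding consonant, while manner and voice stay constant.
/z/ is a voiced alveolar fricative. The preceding trigger /k/ is velar, so /z/ must become velar as well.
The voiced velar fricative is [ɣ], so /z/ → [ɣ].

[dʊkɣɪ]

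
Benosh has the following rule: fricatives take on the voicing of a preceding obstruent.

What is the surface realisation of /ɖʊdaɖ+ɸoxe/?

/ɸ/ is a voiceless bilabial fricative. The preceding trigger /ɖ/ is voiced, so /ɸ/ must become voiced as well.
Changing only its voicing to voiced gives [β] — the voiced bilabial fricative.

[ɖʊdaɖβoxe]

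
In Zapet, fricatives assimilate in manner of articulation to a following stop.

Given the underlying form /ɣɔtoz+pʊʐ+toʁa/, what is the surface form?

The rule targets /z/ (voiced alveolar fricative), which sits before the trigger /p/ (stop).
Changing only its manner to stop gives [d] — the voiced alveolar stop.
At the second juncture, /ʐ/ likewise becomes [ɖ] adjacent to /t/.

[ɣɔtodpʊɖtoʁa]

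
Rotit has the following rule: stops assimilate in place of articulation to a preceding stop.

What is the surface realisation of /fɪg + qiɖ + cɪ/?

The rule targets /q/ (voiceless uvular stop), which sits after the trigger /g/ (velar).
Changing only its place to velar gives [k] — the voiceless velar stop.
At the second juncture, /c/ likewise becomes [ʈ] adjacent to /ɖ/.

[fɪgkiɖʈɪ]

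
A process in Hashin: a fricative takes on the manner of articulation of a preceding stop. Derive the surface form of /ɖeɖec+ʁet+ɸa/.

/ʁ/ is a voiced uvular fricative. The preceding trigger /c/ is a stop, so /ʁ/ must become a stop as well.
Changing only its manner to stop gives [ɢ] — the voiced uvular stop.
At the second juncture, /ɸ/ likewise becomes [p] adjacent to /t/.

[ɖeɖecɢetpa]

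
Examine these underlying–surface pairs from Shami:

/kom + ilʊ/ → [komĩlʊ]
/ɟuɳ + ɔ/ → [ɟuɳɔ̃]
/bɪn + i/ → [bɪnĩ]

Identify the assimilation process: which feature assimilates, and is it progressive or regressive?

progressive nasality assimilation (vowel nasalisation)

The vowel /i/ surfaces as nasalised [ĩ] next to the preceding nasal /m/ — it has acquired the [+nasal] feature of its neighbour.
Likewise in the remaining data: /ɔ/ → [ɔ̃] after /ɳ/; /i/ → [ĩ] after /n/ — each time a vowel is nasalised next to a preceding nasal.
Because the conditioning nasal is to the left of the vowel that changes, the process is progressive (perseverative).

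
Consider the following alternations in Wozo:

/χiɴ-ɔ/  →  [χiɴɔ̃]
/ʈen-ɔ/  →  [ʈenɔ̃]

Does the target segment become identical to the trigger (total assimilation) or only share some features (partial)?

The vowel /ɔ/ surfaces as nasalised [ɔ̃] next to the preceding nasal /ɴ/ — it has acquired the [+nasal] feature of its neighbour.
The other form shows the same pattern: /ɔ/ → [ɔ̃] after /n/ — each time a vowel is nasalised next to a preceding nasal.

partial assimilation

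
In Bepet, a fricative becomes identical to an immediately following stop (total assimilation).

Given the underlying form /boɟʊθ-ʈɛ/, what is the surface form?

[boɟʊʈʈɛ]

/θ/ is the segment targeted by the rule; it sits immediately before /ʈ/, so it assimilates completely and surfaces as [ʈ].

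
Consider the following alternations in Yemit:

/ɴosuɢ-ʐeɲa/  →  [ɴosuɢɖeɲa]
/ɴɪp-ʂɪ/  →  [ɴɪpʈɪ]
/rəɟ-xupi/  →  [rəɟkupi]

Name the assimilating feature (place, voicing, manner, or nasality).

The segment that alternates is /ʐ/, which surfaces as [ɖ] when adjacent to /ɢ/.
The change fricative → stop matches the manner of the preceding /ɢ/, identifying this as manner assimilation.
The same holds elsewhere in the data: /ʂ/ → [ʈ] after /p/ (fricative → stop, matching a stop); /x/ → [k] after /ɟ/ (fricative → stop, matching a stop) — only manner changes, and always toward the preceding segment.

manner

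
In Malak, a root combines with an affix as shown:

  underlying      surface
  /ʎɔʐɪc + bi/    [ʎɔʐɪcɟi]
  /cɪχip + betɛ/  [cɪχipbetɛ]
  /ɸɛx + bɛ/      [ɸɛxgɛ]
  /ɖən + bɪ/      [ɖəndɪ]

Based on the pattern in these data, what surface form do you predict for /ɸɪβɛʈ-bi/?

[ɸɪβɛʈɖi]

The data show progressive place assimilation: /b/ → [ɟ] after /c/; /b/ → [g] after /x/; /b/ → [d] after /n/. In each pair only place changes, matching the preceding consonant, while manner and voice stay constant.
Nothing changes in [cɪχipbetɛ]: there the adjacent consonants already agree in place (/b/ and /p/ are both bilabial), so this form is consistent with the same rule.
The rule targets /b/ (voiced bilabial stop), which sits after the trigger /ʈ/ (retroflex).
Changing only its place to retroflex gives [ɖ] — the voiced retroflex stop.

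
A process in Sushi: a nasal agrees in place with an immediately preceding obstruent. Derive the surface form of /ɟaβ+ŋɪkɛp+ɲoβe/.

[ɟaβmɪkɛpmoβe]

/ŋ/ is a voiced velar nasal. The preceding trigger /β/ is bilabial, so /ŋ/ must become bilabial as well.
The voiced bilabial nasal is [m], so /ŋ/ → [m].
At the second juncture, /ɲ/ likewise becomes [m] adjacent to /p/.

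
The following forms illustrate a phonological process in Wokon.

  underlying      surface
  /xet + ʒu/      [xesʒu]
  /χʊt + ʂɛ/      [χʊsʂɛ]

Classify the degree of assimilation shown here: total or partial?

partial assimilation

Comparing underlying and surface forms, /t/ → [s] is the alternation; the neighbouring /ʒ/ is constant.
The change stop → fricative matches the manner of the following /ʒ/, identifying this as manner assimilation.
Place and voice are unchanged, so the assimilation is partial, not total.
The same holds elsewhere in the data: /t/ → [s] before /ʂ/ (stop → fricative, matching a fricative) — only manner changes, and always toward the following segment.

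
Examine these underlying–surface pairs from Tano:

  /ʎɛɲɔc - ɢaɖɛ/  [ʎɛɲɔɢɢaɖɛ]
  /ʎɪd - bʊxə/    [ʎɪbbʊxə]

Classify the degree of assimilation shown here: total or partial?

total assimilation

Underlying /c/ is realised as [ɢ] next to /ɢ/; /ɢ/ itself does not change.
The output [ɢ] is identical to the trigger /ɢ/ — every feature (place, manner, voicing) has been copied — so this is total assimilation.
The remaining alternation confirms this: /d/ → [b] before /b/ — in each case the output is a copy of the following consonant.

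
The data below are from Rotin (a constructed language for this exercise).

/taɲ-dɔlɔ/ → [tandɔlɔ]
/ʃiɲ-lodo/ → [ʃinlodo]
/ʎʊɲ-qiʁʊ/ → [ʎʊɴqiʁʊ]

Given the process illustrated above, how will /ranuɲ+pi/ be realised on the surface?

The data show regressive place assimilation: /ɲ/ → [n] before /d/; /ɲ/ → [n] before /l/; /ɲ/ → [ɴ] before /q/. In each pair only place changes, matching the following consonant, while manner and voice stay constant.
/ɲ/ is a voiced palatal nasal. The following trigger /p/ is bilabial, so /ɲ/ must become bilabial as well.
Changing only its place to bilabial gives [m] — the voiced bilabial nasal.

[ranumpi]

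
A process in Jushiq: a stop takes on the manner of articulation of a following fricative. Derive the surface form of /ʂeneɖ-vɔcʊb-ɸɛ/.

The rule targets /ɖ/ (voiced retroflex stop), which sits before the trigger /v/ (fricative).
The voiced retroflex fricative is [ʐ], so /ɖ/ → [ʐ].
The same rule applies at the second boundary: /b/ → [β] next to /ɸ/.

[ʂeneʐvɔcʊβɸɛ]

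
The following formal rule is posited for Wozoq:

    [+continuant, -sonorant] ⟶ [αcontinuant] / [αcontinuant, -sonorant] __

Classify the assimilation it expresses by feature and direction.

progressive manner assimilation

The shared variable α links the value of [continuant] on the target to that of the neighbouring obstruent. [continuant] distinguishes stops from fricatives — a manner-of-articulation feature — so this is manner assimilation.
The conditioning segment sits to the left of the focus bar, meaning the trigger precedes the segment that changes — progressive assimilation.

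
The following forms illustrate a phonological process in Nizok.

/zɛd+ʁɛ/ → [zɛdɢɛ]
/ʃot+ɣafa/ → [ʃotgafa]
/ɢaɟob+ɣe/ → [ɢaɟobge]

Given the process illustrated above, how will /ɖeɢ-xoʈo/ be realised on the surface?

[ɖeɢkoʈo]

The data show progressive manner assimilation: /ʁ/ → [ɢ] after /d/; /ɣ/ → [g] after /t/; /ɣ/ → [g] after /b/. In each pair only manner changes, matching the preceding consonant, while place and voice stay constant.
/x/ is a voiceless velar fricative. The preceding trigger /ɢ/ is a stop, so /x/ must become a stop as well.
A voiceless velar stop is [k], so the surface segment is [k].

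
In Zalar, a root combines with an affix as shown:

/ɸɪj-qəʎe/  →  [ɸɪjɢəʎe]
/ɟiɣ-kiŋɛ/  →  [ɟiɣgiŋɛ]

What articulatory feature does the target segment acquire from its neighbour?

voicing

Underlying /q/ is realised as [ɢ] next to /j/; /j/ itself does not change.
/q/ is voiceless while /j/ is voiced; the output [ɢ] is voiced, matching the trigger — so the feature that spreads is voicing.
The same holds elsewhere in the data: /k/ → [g] after /ɣ/ (voiceless → voiced, matching voiced) — only voicing changes, and always toward the preceding segment.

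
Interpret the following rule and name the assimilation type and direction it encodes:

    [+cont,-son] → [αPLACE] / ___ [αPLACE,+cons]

regressive place assimilation

The rule copies the place features (abbreviated [PLACE]) from the environment onto the target, so the assimilating feature is place.
The conditioning segment sits to the right of the focus bar, meaning the trigger follows the segment that changes — regressive assimilation.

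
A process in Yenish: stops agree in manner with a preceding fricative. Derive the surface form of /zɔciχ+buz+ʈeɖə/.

The rule targets /b/ (voiced bilabial stop), which sits after the trigger /χ/ (fricative).
The voiced bilabial fricative is [β], so /b/ → [β].
At the second juncture, /ʈ/ likewise becomes [ʂ] adjacent to /z/.

[zɔciχβuzʂeɖə]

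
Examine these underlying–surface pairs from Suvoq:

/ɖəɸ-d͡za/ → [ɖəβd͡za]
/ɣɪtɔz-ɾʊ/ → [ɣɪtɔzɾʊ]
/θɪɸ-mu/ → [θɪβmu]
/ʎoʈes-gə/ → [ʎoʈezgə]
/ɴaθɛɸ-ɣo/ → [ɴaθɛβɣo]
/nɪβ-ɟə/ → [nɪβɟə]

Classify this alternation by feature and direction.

The segment that alternates is /ɸ/, which surfaces as [β] when adjacent to /d͡z/.
The change voiceless → voiced matches the voicing of the following /d͡z/, identifying this as voicing assimilation.
Place and manner are unchanged, so the assimilation is partial, not total.
The same holds elsewhere in the data: /ɸ/ → [β] before /m/ (voiceless → voiced, matching voiced); /s/ → [z] before /g/ (voiceless → voiced, matching voiced); /ɸ/ → [β] before /ɣ/ (voiceless → voiced, matching voiced) — only voicing changes, and always toward the following segment.
No alternation appears in [ɣɪtɔzɾʊ], [nɪβɟə]: there the adjacent consonants already agree in voicing (/z/ and /ɾ/ are both voiced; /β/ and /ɟ/ are both voiced), so these forms are consistent with the same rule.
The trigger is the following segment, so the direction is regressive (anticipatory).

regressive voicing assimilation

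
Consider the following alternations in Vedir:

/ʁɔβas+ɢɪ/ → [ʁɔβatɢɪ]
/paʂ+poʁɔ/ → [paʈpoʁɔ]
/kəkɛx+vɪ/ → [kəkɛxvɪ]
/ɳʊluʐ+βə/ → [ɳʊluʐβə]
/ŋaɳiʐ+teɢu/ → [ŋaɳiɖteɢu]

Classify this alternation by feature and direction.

Comparing underlying and surface forms, /s/ → [t] is the alternation; the neighbouring /ɢ/ is constant.
The change fricative → stop matches the manner of the following /ɢ/, identifying this as manner assimilation.
Place and voice are unchanged, so the assimilation is partial, not total.
The other alternating forms pattern the same way: /ʂ/ → [ʈ] before /p/ (fricative → stop, matching a stop); /ʐ/ → [ɖ] before /t/ (fricative → stop, matching a stop) — only manner changes, and always toward the following segment.
No alternation appears in [kəkɛxvɪ], [ɳʊluʐβə]: there the adjacent consonants already agree in manner (/x/ and /v/ are both fricatives; /ʐ/ and /β/ are both fricatives), so these forms are consistent with the same rule.
The trigger is the following segment, so the direction is regressive (anticipatory).

regressive manner assimilation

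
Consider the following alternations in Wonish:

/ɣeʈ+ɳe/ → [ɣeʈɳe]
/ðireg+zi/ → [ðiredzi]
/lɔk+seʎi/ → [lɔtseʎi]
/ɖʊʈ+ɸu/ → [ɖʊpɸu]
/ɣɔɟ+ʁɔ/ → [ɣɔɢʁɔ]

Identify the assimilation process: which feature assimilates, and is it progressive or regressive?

regressive place assimilation

Comparing underlying and surface forms, /g/ → [d] is the alternation; the neighbouring /z/ is constant.
/g/ is velar while /z/ is alveolar; the output [d] is alveolar, matching the trigger — so the feature that spreads is place.
Manner and voice are unchanged, so the assimilation is partial, not total.
The other alternating forms pattern the same way: /k/ → [t] before /s/ (velar → alveolar, matching alveolar); /ʈ/ → [p] before /ɸ/ (retroflex → bilabial, matching bilabial); /ɟ/ → [ɢ] before /ʁ/ (palatal → uvular, matching uvular) — only place changes, and always toward the following segment.
Nothing changes in [ɣeʈɳe]: there the adjacent consonants already agree in place (/ʈ/ and /ɳ/ are both retroflex), so this form is consistent with the same rule.
Since the segment that changes precedes the conditioning segment, the assimilation is regressive.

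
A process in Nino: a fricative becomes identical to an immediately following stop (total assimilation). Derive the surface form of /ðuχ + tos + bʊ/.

/χ/ is the segment targeted by the rule; it sits immediately before /t/, so it assimilates completely and surfaces as [t].
At the second juncture, /s/ likewise becomes [b] adjacent to /b/.

[ðuttobbʊ]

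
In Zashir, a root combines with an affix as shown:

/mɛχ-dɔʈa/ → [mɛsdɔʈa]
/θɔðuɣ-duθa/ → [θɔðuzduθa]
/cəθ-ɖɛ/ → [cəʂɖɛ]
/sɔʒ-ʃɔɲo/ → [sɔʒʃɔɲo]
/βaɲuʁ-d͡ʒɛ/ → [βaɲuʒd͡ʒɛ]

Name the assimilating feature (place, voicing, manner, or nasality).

place

Comparing underlying and surface forms, /χ/ → [s] is the alternation; the neighbouring /d/ is constant.
/χ/ is uvular while /d/ is alveolar; the output [s] is alveolar, matching the trigger — so the feature that spreads is place.
The same holds elsewhere in the data: /ɣ/ → [z] before /d/ (velar → alveolar, matching alveolar); /θ/ → [ʂ] before /ɖ/ (dental → retroflex, matching retroflex); /ʁ/ → [ʒ] before /d͡ʒ/ (uvular → postalveolar, matching postalveolar) — only place changes, and always toward the following segment.
No alternation appears in [sɔʒʃɔɲo]: there the adjacent consonants already agree in place (/ʒ/ and /ʃ/ are both postalveolar), so this form is consistent with the same rule.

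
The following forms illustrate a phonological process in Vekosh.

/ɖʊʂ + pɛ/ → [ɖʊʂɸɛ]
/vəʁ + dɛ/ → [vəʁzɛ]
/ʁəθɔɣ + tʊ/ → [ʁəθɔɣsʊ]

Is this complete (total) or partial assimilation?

Underlying /p/ is realised as [ɸ] next to /ʂ/; /ʂ/ itself does not change.
The change stop → fricative matches the manner of the preceding /ʂ/, identifying this as manner assimilation.
Place and voice are unchanged, so the assimilation is partial, not total.
Checking the remaining alternations: /d/ → [z] after /ʁ/ (stop → fricative, matching a fricative); /t/ → [s] after /ɣ/ (stop → fricative, matching a fricative) — only manner changes, and always toward the preceding segment.

partial assimilation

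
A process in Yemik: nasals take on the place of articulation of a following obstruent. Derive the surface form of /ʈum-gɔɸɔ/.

/m/ is a voiced bilabial nasal. The following trigger /g/ is velar, so /m/ must become velar as well.
Changing only its place to velar gives [ŋ] — the voiced velar nasal.

[ʈuŋgɔɸɔ]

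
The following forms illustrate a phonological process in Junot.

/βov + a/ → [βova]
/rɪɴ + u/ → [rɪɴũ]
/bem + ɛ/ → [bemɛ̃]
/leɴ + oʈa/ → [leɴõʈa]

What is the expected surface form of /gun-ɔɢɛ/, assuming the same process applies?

[gunɔ̃ɢɛ]

The data show progressive nasality assimilation (vowel nasalisation): /u/ → [ũ] after /ɴ/; /ɛ/ → [ɛ̃] after /m/; /o/ → [õ] after /ɴ/ — a vowel is nasalised by an immediately preceding nasal consonant.
No change occurs in [βova] because the vowel at the boundary is adjacent to an oral consonant, not a nasal (/a/ next to /v/).
The vowel /ɔ/ is adjacent to the preceding nasal /n/, so it acquires [+nasal] and surfaces as [ɔ̃].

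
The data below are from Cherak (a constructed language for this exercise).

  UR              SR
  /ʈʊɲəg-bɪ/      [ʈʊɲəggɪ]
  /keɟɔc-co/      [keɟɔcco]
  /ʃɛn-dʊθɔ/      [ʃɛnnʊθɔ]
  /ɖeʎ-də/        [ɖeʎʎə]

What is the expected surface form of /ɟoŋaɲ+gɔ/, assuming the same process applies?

[ɟoŋaɲɲɔ]

The data show progressive total assimilation (/b/ → [g] after /g/; /d/ → [n] after /n/; /d/ → [ʎ] after /ʎ/): in every case the target segment becomes identical to its preceding neighbour, copying more than a single feature.
In [keɟɔcco] the two consonants at the boundary are already identical (/c/ + /c/), so the rule applies vacuously and nothing changes.
/g/ is the segment targeted by the rule; it sits immediately after /ɲ/, so it assimilates completely and surfaces as [ɲ].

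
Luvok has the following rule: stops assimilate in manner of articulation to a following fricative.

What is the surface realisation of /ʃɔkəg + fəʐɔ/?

/g/ is a voiced velar stop. The following trigger /f/ is a fricative, so /g/ must become a fricative as well.
A voiced velar fricative is [ɣ], so the surface segment is [ɣ].

[ʃɔkəɣfəʐɔ]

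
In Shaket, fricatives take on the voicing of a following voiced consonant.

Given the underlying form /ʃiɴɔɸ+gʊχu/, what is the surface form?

/ɸ/ is a voiceless bilabial fricative. The following trigger /g/ is voiced, so /ɸ/ must become voiced as well.
The voiced bilabial fricative is [β], so /ɸ/ → [β].

[ʃiɴɔβgʊχu]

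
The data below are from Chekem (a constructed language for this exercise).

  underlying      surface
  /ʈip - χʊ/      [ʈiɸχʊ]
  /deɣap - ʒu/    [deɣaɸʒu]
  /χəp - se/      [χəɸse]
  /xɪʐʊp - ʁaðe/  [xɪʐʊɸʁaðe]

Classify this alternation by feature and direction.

The segment that alternates is /p/, which surfaces as [ɸ] when adjacent to /χ/.
The change stop → fricative matches the manner of the following /χ/, identifying this as manner assimilation.
Place and voice are unchanged, so the assimilation is partial, not total.
The same holds elsewhere in the data: /p/ → [ɸ] before /ʒ/ (stop → fricative, matching a fricative); /p/ → [ɸ] before /s/ (stop → fricative, matching a fricative); /p/ → [ɸ] before /ʁ/ (stop → fricative, matching a fricative) — only manner changes, and always toward the following segment.
Since the segment that changes precedes the conditioning segment, the assimilation is regressive.

regressive manner assimilation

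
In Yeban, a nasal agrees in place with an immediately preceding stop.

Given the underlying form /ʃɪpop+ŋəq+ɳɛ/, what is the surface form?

[ʃɪpopməqɴɛ]

/ŋ/ is a voiced velar nasal. The preceding trigger /p/ is bilabial, so /ŋ/ must become bilabial as well.
Changing only its place to bilabial gives [m] — the voiced bilabial nasal.
The same rule applies at the second boundary: /ɳ/ → [ɴ] next to /q/.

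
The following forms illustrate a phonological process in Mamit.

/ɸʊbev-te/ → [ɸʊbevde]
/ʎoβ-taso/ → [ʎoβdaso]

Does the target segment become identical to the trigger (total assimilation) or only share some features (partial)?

partial assimilation

Underlying /t/ is realised as [d] next to /v/; /v/ itself does not change.
/t/ is voiceless while /v/ is voiced; the output [d] is voiced, matching the trigger — so the feature that spreads is voicing.
Place and manner are unchanged, so the assimilation is partial, not total.
The other alternating form patterns the same way: /t/ → [d] after /β/ (voiceless → voiced, matching voiced) — only voicing changes, and always toward the preceding segment.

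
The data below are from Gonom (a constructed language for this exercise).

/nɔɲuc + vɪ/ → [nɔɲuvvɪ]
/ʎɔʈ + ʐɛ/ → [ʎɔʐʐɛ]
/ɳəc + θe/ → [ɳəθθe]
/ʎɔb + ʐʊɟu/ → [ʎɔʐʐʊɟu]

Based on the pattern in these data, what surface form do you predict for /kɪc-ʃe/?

The data show regressive total assimilation (/c/ → [v] before /v/; /ʈ/ → [ʐ] before /ʐ/; /c/ → [θ] before /θ/; /b/ → [ʐ] before /ʐ/): in every case the target segment becomes identical to its following neighbour, copying more than a single feature.
/c/ is the segment targeted by the rule; it sits immediately before /ʃ/, so it assimilates completely and surfaces as [ʃ].

[kɪʃʃe]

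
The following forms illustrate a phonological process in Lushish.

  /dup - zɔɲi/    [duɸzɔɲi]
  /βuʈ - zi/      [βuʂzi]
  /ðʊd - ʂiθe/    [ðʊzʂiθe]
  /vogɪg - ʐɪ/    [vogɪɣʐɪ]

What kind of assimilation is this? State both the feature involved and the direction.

The segment that alternates is /p/, which surfaces as [ɸ] when adjacent to /z/.
The change stop → fricative matches the manner of the following /z/, identifying this as manner assimilation.
Place and voice are unchanged, so the assimilation is partial, not total.
Checking the remaining alternations: /ʈ/ → [ʂ] before /z/ (stop → fricative, matching a fricative); /d/ → [z] before /ʂ/ (stop → fricative, matching a fricative); /g/ → [ɣ] before /ʐ/ (stop → fricative, matching a fricative) — only manner changes, and always toward the following segment.
Since the segment that changes precedes the conditioning segment, the assimilation is regressive.

regressive manner assimilation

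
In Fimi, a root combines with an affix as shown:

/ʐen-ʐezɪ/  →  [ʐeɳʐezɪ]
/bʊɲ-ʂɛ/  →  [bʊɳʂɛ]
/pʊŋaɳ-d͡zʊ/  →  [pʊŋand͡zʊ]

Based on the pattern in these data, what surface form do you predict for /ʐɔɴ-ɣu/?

[ʐɔŋɣu]

The data show regressive place assimilation: /n/ → [ɳ] before /ʐ/; /ɲ/ → [ɳ] before /ʂ/; /ɳ/ → [n] before /d͡z/. In each pair only place changes, matching the following consonant, while manner and voice stay constant.
/ɴ/ is a voiced uvular nasal. The following trigger /ɣ/ is velar, so /ɴ/ must become velar as well.
Changing only its place to velar gives [ŋ] — the voiced velar nasal.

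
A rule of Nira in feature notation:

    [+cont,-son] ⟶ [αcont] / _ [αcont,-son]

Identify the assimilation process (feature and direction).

The rule copies [cont] (continuancy) from the environment onto the target fricatives; since [±cont] encodes the stop/fricative manner contrast, the assimilating dimension is manner.
The conditioning segment sits to the right of the focus bar, meaning the trigger follows the segment that changes — regressive assimilation.

regressive manner assimilation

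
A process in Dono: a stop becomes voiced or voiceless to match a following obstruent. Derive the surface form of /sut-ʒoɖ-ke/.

[sudʒoʈke]

/t/ is a voiceless alveolar stop. The following trigger /ʒ/ is voiced, so /t/ must become voiced as well.
The voiced alveolar stop is [d], so /t/ → [d].
The same rule applies at the second boundary: /ɖ/ → [ʈ] next to /k/.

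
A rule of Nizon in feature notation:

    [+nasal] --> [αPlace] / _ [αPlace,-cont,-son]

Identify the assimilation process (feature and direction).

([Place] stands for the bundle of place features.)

regressive place assimilation

The rule copies the place features (abbreviated [Place]) from the environment onto the target, so the assimilating feature is place.
The conditioning segment sits to the right of the focus bar, meaning the trigger follows the segment that changes — regressive assimilation.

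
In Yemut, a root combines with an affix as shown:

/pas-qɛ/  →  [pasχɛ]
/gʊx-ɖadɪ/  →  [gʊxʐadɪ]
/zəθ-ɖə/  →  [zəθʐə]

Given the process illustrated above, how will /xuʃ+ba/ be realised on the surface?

[xuʃβa]

The data show progressive manner assimilation: /q/ → [χ] after /s/; /ɖ/ → [ʐ] after /x/; /ɖ/ → [ʐ] after /θ/. In each pair only manner changes, matching the preceding consonant, while place and voice stay constant.
/b/ is a voiced bilabial stop. The preceding trigger /ʃ/ is a fricative, so /b/ must become a fricative as well.
Changing only its manner to fricative gives [β] — the voiced bilabial fricative.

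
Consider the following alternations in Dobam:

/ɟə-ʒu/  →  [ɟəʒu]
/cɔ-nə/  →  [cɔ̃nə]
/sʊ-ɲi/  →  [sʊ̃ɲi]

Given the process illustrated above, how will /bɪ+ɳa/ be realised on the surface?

The data show regressive nasality assimilation (vowel nasalisation): /ɔ/ → [ɔ̃] before /n/; /ʊ/ → [ʊ̃] before /ɲ/ — a vowel is nasalised by an immediately following nasal consonant.
No change occurs in [ɟəʒu] because the vowel at the boundary is adjacent to an oral consonant, not a nasal (/ə/ next to /ʒ/).
The vowel /ɪ/ is adjacent to the following nasal /ɳ/, so it acquires [+nasal] and surfaces as [ɪ̃].

[bɪ̃ɳa]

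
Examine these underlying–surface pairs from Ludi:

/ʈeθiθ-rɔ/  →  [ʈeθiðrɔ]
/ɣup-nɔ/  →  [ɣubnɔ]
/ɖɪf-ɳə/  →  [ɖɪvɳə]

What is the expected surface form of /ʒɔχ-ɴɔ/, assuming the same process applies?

[ʒɔʁɴɔ]

The data show regressive voicing assimilation: /θ/ → [ð] before /r/; /p/ → [b] before /n/; /f/ → [v] before /ɳ/. In each pair only voicing changes, matching the following consonant, while place and manner stay constant.
The rule targets /χ/ (voiceless uvular fricative), which sits before the trigger /ɴ/ (voiced).
The voiced uvular fricative is [ʁ], so /χ/ → [ʁ].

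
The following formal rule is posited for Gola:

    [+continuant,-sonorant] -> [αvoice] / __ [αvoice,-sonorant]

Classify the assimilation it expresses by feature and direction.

The rule copies [voice] from the environment onto the target, so the assimilating feature is voicing.
Since the environment is written after the underscore, the trigger follows the target; the direction is regressive.

regressive voicing assimilation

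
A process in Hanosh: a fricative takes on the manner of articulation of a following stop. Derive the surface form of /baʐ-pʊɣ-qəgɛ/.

[baɖpʊgqəgɛ]

/ʐ/ is a voiced retroflex fricative. The following trigger /p/ is a stop, so /ʐ/ must become a stop as well.
Changing only its manner to stop gives [ɖ] — the voiced retroflex stop.
At the second juncture, /ɣ/ likewise becomes [g] adjacent to /q/.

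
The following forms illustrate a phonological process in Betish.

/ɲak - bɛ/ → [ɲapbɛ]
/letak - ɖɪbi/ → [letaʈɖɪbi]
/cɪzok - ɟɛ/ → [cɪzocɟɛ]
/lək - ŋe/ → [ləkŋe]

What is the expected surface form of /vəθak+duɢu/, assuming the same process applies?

[vəθatduɢu]

The data show regressive place assimilation: /k/ → [p] before /b/; /k/ → [ʈ] before /ɖ/; /k/ → [c] before /ɟ/. In each pair only place changes, matching the following consonant, while manner and voice stay constant.
Nothing changes in [ləkŋe]: there the adjacent consonants already agree in place (/k/ and /ŋ/ are both velar), so this form is consistent with the same rule.
/k/ is a voiceless velar stop. The following trigger /d/ is alveolar, so /k/ must become alveolar as well.
Changing only its place to alveolar gives [t] — the voiceless alveolar stop.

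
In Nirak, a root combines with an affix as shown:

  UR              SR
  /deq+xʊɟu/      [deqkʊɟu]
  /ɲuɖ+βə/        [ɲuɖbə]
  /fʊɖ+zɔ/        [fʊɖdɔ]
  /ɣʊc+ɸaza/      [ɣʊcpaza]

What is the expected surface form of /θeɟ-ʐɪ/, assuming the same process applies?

The data show progressive manner assimilation: /x/ → [k] after /q/; /β/ → [b] after /ɖ/; /z/ → [d] after /ɖ/; /ɸ/ → [p] after /c/. In each pair only manner changes, matching the preceding consonant, while place and voice stay constant.
/ʐ/ is a voiced retroflex fricative. The preceding trigger /ɟ/ is a stop, so /ʐ/ must become a stop as well.
Changing only its manner to stop gives [ɖ] — the voiced retroflex stop.

[θeɟɖɪ]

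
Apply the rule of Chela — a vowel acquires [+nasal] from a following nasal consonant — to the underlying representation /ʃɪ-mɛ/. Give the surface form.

The vowel /ɪ/ is adjacent to the following nasal /m/, so it acquires [+nasal] and surfaces as [ɪ̃].

[ʃɪ̃mɛ]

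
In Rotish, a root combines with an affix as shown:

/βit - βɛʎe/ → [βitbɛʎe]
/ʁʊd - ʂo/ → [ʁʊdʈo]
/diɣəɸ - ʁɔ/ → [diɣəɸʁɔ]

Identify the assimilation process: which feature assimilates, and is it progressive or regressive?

progressive manner assimilation

Underlying /β/ is realised as [b] next to /t/; /t/ itself does not change.
/β/ is a fricative while /t/ is a stop; the output [b] is a stop, matching the trigger — so the feature that spreads is manner.
Place and voice are unchanged, so the assimilation is partial, not total.
Checking the remaining alternation: /ʂ/ → [ʈ] after /d/ (fricative → stop, matching a stop) — only manner changes, and always toward the preceding segment.
No alternation appears in [diɣəɸʁɔ]: there the adjacent consonants already agree in manner (/ʁ/ and /ɸ/ are both fricatives), so this form is consistent with the same rule.
The trigger is the preceding segment, so the direction is progressive (perseverative).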